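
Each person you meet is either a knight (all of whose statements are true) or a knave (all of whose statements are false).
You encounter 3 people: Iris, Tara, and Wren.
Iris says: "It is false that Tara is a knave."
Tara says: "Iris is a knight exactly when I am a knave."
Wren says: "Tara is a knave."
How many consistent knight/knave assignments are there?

1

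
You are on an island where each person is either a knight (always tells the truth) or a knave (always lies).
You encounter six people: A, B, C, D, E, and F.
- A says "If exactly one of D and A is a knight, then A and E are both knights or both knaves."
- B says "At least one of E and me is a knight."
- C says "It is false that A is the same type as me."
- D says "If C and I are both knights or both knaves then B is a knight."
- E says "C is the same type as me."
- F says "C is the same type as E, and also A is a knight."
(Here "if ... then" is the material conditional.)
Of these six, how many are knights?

4

The unique consistent assignment is A=knave, B=knight, C=knight, D=knight, E=knight, F=knave.
That has 4 knights.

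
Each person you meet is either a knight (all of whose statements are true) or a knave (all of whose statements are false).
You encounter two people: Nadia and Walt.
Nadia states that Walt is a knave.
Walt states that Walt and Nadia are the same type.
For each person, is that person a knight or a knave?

Nadia is a knight, so "Walt is a knave" must be true — and it is.
As a knave, Walt's statement "Walt and Nadia are the same type" should be false; it is.

Nadia is a knight and Walt is a knave.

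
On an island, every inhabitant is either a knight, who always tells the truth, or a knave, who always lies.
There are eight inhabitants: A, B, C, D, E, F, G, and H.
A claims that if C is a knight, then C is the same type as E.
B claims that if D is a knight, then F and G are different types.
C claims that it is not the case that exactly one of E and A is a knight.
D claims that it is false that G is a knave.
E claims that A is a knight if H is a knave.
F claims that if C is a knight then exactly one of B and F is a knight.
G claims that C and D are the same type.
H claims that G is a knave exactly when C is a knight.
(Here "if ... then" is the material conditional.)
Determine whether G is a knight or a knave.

G is a knight.

Consistent assignments: {A=knight, B=knave, C=knight, D=knight, E=knight, F=knight, G=knight, H=knave}; {A=knave, B=knave, C=knight, D=knight, E=knave, F=knight, G=knight, H=knave}
In every consistent assignment, G is a knight.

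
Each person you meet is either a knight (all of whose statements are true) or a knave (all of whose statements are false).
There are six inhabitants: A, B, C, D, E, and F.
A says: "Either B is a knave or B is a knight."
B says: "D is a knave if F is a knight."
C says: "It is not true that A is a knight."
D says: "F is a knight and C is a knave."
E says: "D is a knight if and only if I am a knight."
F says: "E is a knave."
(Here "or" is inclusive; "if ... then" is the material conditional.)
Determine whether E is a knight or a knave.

E is a knave.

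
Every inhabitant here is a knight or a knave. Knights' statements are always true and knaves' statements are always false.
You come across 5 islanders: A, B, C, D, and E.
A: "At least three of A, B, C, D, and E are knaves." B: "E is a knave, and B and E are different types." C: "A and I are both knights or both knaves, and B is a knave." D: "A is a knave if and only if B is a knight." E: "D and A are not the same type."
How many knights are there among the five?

2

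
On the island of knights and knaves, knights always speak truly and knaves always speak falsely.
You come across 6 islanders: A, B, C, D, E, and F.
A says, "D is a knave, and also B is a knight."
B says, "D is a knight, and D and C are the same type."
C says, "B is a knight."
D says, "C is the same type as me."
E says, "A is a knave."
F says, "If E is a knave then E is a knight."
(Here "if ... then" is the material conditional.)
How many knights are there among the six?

5

The unique consistent assignment is A=knave, B=knight, C=knight, D=knight, E=knight, F=knight.
That has 5 knights.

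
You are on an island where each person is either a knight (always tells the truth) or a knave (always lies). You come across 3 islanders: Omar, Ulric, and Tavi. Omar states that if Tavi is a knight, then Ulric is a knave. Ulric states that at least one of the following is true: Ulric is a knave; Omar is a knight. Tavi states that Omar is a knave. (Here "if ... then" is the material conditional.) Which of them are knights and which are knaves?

Omar (knight): "if Tavi is a knight, then Ulric is a knave" — true. ✓
Since Ulric is a knight, "at least one of the following is true: Ulric is a knave; Omar is a knight" needs to be true, which holds.
Tavi is a knave; "Omar is a knave" is False, as required.

Omar is a knight, Ulric is a knight, and Tavi is a knave.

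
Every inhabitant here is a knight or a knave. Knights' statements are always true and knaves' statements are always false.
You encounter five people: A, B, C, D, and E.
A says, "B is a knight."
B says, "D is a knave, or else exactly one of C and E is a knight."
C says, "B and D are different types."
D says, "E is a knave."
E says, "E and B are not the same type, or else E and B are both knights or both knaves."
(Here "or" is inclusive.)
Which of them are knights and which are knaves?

A is a knight, B is a knight, C is a knight, D is a knave, and E is a knight.

A is a knight, so "B is a knight" must be true — and it is.
B (knight): "D is a knave, or else exactly one of C and E is a knight" — true. ✓
Since C is a knight, "B and D are different types" needs to be true, which holds.
As a knave, D's statement "E is a knave" should be false; it is.
E is a knight, and the claim "E and B are not the same type, or else E and B are both knights or both knaves" is indeed true.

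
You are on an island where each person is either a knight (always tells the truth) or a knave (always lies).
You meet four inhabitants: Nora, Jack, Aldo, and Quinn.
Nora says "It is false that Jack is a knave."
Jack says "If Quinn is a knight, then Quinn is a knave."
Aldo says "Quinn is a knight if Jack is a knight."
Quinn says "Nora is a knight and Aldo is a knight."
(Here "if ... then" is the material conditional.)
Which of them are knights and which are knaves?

Nora is a knight, Jack is a knight, Aldo is a knave, and Quinn is a knave.

As a knight, Nora's statement "it is false that Jack is a knave" should be True; it is.
Jack is a knight, and the claim "if Quinn is a knight, then Quinn is a knave" is indeed True.
Aldo is a knave; "Quinn is a knight if Jack is a knight" is False, as required.
Since Quinn is a knave, "Nora is a knight and Aldo is a knight" needs to be False, which holds.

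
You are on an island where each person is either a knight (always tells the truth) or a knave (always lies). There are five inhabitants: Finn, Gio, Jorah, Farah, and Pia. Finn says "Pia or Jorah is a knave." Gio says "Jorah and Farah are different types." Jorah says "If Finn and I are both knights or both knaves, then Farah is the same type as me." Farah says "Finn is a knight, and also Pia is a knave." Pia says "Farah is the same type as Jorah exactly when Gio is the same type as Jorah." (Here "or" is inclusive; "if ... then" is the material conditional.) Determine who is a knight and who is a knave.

Finn is a knight, Gio is a knave, Jorah is a knight, Farah is a knight, and Pia is a knave.

Suppose Finn is a knave. Then Finn's statement "Pia or Jorah is a knave" would have to be false. Checking the 16 ways to assign the others, none is consistent with every speaker.
(For instance, with Gio=knave, Jorah=knight, Farah=knight, Pia=knave, Finn's claim "Pia or Jorah is a knave" comes out true where it would need to be false.)
So Finn must be a knight, making "Pia or Jorah is a knave" true. Taking Finn=knight, Gio=knave, Jorah=knight, Farah=knight, Pia=knave, each remaining statement checks out:
  Gio (knave): "Jorah and Farah are different types" — false. ✓
  Jorah (knight): "if Finn and I are both knights or both knaves, then Farah is the same type as me" — true. ✓
  Farah (knight): "Finn is a knight, and also Pia is a knave" — true. ✓
  Pia (knave): "Farah is the same type as Jorah exactly when Gio is the same type as Jorah" — false. ✓
This is the unique consistent assignment.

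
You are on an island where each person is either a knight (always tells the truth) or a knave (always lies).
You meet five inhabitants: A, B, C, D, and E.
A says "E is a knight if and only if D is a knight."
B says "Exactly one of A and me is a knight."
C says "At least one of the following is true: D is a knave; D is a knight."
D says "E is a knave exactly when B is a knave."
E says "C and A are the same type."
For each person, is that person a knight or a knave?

Knights: C and D. Knaves: A, B, and E.

As a knave, A's statement "E is a knight if and only if D is a knight" should be False; it is.
B is a knave; "exactly one of A and me is a knight" is False, as required.
Since C is a knight, "at least one of the following is true: D is a knave; D is a knight" needs to be True, which holds.
D (knight): "E is a knave exactly when B is a knave" — True. ✓
E is a knave, and the claim "C and A are the same type" is indeed False.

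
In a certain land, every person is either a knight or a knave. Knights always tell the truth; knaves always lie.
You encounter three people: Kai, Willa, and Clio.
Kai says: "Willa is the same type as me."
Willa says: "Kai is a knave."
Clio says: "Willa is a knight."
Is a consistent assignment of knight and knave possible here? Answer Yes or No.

One consistent assignment: Kai=knave, Willa=knight, Clio=knight.

Yes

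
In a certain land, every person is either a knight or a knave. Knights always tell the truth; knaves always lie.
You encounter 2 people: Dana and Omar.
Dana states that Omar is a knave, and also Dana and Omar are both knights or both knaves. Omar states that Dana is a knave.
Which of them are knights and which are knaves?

Suppose Dana is a knight. Then Dana's statement "Omar is a knave, and also Dana and Omar are both knights or both knaves" would have to be true. Checking the 2 ways to assign the others, none is consistent with every speaker.
(For instance, with Omar=knight, Dana's claim "Omar is a knave, and also Dana and Omar are both knights or both knaves" comes out false where it would need to be true.)
So Dana must be a knave, making "Omar is a knave, and also Dana and Omar are both knights or both knaves" false. Taking Dana=knave, Omar=knight, each remaining statement checks out:
  Omar (knight): "Dana is a knave" — true. ✓
This is the unique consistent assignment.

Dana is a knave and Omar is a knight.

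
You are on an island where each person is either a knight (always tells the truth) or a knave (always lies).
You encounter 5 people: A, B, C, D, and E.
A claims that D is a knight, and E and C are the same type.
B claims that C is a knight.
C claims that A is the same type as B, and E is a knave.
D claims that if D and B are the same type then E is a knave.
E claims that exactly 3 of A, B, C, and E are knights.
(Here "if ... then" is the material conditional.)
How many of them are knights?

2

The unique consistent assignment is A=knight, B=knave, C=knave, D=knight, E=knave.
That has 2 knights.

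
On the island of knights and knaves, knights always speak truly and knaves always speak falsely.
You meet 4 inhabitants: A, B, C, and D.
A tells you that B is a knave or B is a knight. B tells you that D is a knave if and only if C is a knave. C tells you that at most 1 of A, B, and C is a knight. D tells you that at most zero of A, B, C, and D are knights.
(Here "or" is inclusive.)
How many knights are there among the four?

2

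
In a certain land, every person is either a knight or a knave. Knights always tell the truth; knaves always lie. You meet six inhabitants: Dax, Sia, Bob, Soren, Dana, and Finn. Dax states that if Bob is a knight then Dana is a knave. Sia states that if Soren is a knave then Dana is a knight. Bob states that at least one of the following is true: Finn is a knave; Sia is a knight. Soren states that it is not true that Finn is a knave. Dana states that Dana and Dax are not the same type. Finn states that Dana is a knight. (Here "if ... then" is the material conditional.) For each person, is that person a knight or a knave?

Knights: Sia, Bob, Soren, Dana, and Finn. Knaves: Dax.

Dax is a knave; "if Bob is a knight then Dana is a knave" is false, as required.
Sia is a knight, so "if Soren is a knave then Dana is a knight" must be True — and it is.
Bob is a knight; "at least one of the following is true: Finn is a knave; Sia is a knight" is True, as required.
Soren is a knight, and the claim "it is not true that Finn is a knave" is indeed True.
Dana is a knight; "Dana and Dax are not the same type" is True, as required.
Since Finn is a knight, "Dana is a knight" needs to be True, which holds.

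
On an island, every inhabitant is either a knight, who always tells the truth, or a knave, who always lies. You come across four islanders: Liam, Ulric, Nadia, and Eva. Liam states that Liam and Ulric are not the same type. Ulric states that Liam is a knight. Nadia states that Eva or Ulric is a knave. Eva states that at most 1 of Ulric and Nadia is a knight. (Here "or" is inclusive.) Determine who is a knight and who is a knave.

Knights: Nadia and Eva. Knaves: Liam and Ulric.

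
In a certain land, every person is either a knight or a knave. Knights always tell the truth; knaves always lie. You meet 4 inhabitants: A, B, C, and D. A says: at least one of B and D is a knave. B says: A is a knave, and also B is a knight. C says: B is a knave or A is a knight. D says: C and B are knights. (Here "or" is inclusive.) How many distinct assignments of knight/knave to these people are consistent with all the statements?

1

Consistent assignments:
  A=knight, B=knave, C=knight, D=knave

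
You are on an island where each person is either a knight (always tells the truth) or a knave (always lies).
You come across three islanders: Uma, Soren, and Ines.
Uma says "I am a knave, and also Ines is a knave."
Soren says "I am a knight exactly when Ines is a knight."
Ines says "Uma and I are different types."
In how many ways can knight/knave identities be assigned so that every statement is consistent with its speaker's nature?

2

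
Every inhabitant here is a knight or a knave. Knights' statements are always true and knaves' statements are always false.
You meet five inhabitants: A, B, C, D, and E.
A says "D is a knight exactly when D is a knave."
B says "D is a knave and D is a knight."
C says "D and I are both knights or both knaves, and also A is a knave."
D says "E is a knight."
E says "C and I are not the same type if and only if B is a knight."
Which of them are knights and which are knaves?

A is a knave, B is a knave, C is a knight, D is a knight, and E is a knight.

Suppose A is a knight. Then A's statement "D is a knight exactly when D is a knave" would have to be true. Checking the 16 ways to assign the others, none is consistent with every speaker.
(For instance, with B=knave, C=knight, D=knight, E=knight, A's claim "D is a knight exactly when D is a knave" comes out false where it would need to be true.)
So A must be a knave, making "D is a knight exactly when D is a knave" false. Taking A=knave, B=knave, C=knight, D=knight, E=knight, each remaining statement checks out:
  B (knave): "D is a knave and D is a knight" — false. ✓
  C (knight): "D and I are both knights or both knaves, and also A is a knave" — true. ✓
  D (knight): "E is a knight" — true. ✓
  E (knight): "C and I are not the same type if and only if B is a knight" — true. ✓
This is the unique consistent assignment.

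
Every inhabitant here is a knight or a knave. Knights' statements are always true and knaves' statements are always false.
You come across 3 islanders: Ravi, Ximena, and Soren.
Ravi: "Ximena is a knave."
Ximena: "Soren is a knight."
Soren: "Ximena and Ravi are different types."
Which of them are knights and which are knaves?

Knights: Ximena and Soren. Knaves: Ravi.

Ravi is a knave, and the claim "Ximena is a knave" is indeed false.
As a knight, Ximena's statement "Soren is a knight" should be True; it is.
As a knight, Soren's statement "Ximena and Ravi are different types" should be True; it is.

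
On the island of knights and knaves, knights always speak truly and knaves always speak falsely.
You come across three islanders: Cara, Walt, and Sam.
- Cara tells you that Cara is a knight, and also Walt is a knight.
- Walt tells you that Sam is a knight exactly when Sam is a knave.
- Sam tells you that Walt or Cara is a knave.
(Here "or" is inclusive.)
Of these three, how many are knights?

1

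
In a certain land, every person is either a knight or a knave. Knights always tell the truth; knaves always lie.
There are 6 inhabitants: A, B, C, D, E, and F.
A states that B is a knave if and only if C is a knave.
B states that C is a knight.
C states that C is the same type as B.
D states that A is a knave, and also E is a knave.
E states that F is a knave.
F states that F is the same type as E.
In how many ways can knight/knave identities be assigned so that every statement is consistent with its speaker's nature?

1

Consistent assignments:
  A=knight, B=knight, C=knight, D=knave, E=knight, F=knave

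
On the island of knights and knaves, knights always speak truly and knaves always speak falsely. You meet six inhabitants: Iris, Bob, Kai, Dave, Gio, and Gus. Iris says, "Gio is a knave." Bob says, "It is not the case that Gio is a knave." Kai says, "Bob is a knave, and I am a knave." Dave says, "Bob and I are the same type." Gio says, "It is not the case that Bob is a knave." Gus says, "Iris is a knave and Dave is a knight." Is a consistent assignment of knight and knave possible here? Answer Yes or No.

Yes

One consistent assignment: Iris=knave, Bob=knight, Kai=knave, Dave=knight, Gio=knight, Gus=knight.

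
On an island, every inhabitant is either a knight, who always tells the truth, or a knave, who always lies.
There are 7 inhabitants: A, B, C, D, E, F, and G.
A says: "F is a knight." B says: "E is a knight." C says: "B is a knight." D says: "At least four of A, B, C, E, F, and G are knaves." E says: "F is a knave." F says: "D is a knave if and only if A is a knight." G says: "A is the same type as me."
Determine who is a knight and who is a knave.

Knights: A, F, and G. Knaves: B, C, D, and E.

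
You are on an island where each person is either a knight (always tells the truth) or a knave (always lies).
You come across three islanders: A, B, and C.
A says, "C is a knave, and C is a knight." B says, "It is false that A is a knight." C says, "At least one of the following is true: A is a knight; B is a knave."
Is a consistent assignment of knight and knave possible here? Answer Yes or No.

Yes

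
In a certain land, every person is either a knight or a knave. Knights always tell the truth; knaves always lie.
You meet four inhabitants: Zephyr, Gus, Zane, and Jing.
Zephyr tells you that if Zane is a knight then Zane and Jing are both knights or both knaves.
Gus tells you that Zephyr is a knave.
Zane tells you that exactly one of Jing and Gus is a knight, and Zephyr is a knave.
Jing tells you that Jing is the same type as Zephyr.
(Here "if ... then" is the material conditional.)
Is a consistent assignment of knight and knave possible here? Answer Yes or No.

Yes

One consistent assignment: Zephyr=knight, Gus=knave, Zane=knave, Jing=knight.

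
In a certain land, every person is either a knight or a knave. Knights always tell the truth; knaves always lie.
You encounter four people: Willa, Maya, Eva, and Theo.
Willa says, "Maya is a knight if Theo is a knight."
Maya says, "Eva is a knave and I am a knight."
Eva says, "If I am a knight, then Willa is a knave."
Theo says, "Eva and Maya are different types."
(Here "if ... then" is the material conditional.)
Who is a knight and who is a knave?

Knights: Eva and Theo. Knaves: Willa and Maya.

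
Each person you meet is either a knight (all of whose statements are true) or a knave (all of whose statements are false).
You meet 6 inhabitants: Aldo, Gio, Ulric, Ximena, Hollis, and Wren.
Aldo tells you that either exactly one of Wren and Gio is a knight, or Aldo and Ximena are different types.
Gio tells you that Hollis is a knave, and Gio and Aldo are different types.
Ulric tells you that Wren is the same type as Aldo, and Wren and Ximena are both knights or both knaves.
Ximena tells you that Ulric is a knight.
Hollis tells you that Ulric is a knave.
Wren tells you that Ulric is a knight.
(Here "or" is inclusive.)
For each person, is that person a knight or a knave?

Knights: Aldo and Hollis. Knaves: Gio, Ulric, Ximena, and Wren.

Aldo is a knight, so "either exactly one of Wren and Gio is a knight, or Aldo and Ximena are different types" must be True — and it is.
Since Gio is a knave, "Hollis is a knave, and Gio and Aldo are different types" needs to be False, which holds.
Ulric is a knave, so "Wren is the same type as Aldo, and Wren and Ximena are both knights or both knaves" must be False — and it is.
Ximena is a knave, so "Ulric is a knight" must be False — and it is.
Hollis is a knight, so "Ulric is a knave" must be True — and it is.
Wren (knave): "Ulric is a knight" — False. ✓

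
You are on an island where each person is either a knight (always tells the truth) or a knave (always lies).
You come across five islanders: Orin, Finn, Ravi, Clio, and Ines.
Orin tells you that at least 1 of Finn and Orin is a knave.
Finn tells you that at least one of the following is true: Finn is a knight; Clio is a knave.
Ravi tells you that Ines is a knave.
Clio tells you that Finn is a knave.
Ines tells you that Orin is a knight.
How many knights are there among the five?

The unique consistent assignment is Orin=knight, Finn=knave, Ravi=knave, Clio=knight, Ines=knight.
That has 3 knights.

3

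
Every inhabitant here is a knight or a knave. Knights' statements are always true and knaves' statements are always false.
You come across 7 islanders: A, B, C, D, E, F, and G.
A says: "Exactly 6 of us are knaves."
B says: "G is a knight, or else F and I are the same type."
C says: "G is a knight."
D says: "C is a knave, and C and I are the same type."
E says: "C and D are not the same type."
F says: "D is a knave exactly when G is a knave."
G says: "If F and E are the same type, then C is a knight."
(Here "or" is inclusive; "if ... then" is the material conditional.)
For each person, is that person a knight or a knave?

A is a knave; "exactly 6 of us are knaves" is false, as required.
B is a knight; "G is a knight, or else F and I are the same type" is true, as required.
C is a knight, and the claim "G is a knight" is indeed true.
D is a knave; "C is a knave, and C and I are the same type" is false, as required.
Since E is a knight, "C and D are not the same type" needs to be true, which holds.
F (knave): "D is a knave exactly when G is a knave" — false. ✓
Since G is a knight, "if F and E are the same type, then C is a knight" needs to be true, which holds.

A is a knave, B is a knight, C is a knight, D is a knave, E is a knight, F is a knave, and G is a knight.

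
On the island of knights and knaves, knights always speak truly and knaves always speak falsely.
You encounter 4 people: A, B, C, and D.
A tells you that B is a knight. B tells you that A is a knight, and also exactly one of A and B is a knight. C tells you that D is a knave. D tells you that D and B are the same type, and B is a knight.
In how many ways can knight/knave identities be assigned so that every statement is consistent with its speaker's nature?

Consistent assignments:
  A=knave, B=knave, C=knight, D=knave

1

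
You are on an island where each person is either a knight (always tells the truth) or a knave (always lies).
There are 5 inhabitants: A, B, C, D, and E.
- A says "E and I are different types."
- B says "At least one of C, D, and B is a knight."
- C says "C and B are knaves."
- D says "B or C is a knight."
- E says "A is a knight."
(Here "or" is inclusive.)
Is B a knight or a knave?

B is a knight.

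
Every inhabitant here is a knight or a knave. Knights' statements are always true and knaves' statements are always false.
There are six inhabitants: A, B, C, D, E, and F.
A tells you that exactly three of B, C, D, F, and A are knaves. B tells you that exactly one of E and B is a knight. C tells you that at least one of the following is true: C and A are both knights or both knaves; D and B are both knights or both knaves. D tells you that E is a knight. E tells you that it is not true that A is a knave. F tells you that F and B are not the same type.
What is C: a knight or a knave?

C is a knight.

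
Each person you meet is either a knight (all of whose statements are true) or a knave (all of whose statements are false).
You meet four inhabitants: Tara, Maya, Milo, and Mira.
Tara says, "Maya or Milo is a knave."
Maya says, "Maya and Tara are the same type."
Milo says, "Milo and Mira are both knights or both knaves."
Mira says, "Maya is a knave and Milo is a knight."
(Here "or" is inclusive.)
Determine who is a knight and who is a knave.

Suppose Tara is a knave. Then Tara's statement "Maya or Milo is a knave" would have to be false. Checking the 8 ways to assign the others, none is consistent with every speaker.
(For instance, with Maya=knave, Milo=knight, Mira=knight, Tara's claim "Maya or Milo is a knave" comes out true where it would need to be false.)
So Tara must be a knight, making "Maya or Milo is a knave" true. Taking Tara=knight, Maya=knave, Milo=knight, Mira=knight, each remaining statement checks out:
  Maya (knave): "Maya and Tara are the same type" — false. ✓
  Milo (knight): "Milo and Mira are both knights or both knaves" — true. ✓
  Mira (knight): "Maya is a knave and Milo is a knight" — true. ✓
This is the unique consistent assignment.

Knights: Tara, Milo, and Mira. Knaves: Maya.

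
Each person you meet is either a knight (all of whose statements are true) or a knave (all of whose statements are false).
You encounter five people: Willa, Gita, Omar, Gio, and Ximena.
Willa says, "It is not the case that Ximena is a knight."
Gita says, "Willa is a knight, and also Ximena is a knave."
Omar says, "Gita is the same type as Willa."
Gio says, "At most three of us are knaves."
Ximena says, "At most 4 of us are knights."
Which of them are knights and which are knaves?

Willa is a knave, Gita is a knave, Omar is a knight, Gio is a knight, and Ximena is a knight.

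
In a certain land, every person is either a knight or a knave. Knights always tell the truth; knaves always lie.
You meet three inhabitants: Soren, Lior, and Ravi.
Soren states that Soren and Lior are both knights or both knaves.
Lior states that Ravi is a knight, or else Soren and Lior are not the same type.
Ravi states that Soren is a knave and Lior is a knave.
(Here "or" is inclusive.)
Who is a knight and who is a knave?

Knights: Lior. Knaves: Soren and Ravi.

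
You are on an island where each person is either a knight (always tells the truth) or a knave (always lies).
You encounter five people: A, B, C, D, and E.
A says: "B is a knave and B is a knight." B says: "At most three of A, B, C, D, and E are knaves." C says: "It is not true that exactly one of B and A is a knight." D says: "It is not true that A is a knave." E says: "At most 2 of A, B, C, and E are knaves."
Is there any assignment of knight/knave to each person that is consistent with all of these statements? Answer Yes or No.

Yes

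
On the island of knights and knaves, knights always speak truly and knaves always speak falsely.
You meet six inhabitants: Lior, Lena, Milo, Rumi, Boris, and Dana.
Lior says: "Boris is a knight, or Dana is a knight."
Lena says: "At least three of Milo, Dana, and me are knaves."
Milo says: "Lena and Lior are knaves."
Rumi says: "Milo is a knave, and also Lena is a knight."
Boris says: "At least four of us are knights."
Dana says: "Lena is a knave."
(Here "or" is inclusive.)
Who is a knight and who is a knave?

Lior is a knight; "Boris is a knight, or Dana is a knight" is true, as required.
Lena is a knave, and the claim "at least three of Milo, Dana, and me are knaves" is indeed False.
Milo is a knave, so "Lena and Lior are knaves" must be False — and it is.
Rumi is a knave, and the claim "Milo is a knave, and also Lena is a knight" is indeed False.
As a knave, Boris's statement "at least four of us are knights" should be False; it is.
Since Dana is a knight, "Lena is a knave" needs to be true, which holds.

Lior is a knight, Lena is a knave, Milo is a knave, Rumi is a knave, Boris is a knave, and Dana is a knight.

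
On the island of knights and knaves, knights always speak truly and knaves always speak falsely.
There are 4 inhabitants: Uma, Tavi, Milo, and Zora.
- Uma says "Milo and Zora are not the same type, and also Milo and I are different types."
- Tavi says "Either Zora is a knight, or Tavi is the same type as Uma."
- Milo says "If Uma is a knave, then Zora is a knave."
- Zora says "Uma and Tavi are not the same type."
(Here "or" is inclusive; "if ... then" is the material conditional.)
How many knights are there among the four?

2

The unique consistent assignment is Uma=knave, Tavi=knight, Milo=knave, Zora=knight.
That has 2 knights.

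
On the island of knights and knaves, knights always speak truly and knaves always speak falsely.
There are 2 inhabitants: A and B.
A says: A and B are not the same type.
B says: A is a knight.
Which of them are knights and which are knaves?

A is a knave and B is a knave.

A is a knave, so "A and B are not the same type" must be false — and it is.
B is a knave, so "A is a knight" must be false — and it is.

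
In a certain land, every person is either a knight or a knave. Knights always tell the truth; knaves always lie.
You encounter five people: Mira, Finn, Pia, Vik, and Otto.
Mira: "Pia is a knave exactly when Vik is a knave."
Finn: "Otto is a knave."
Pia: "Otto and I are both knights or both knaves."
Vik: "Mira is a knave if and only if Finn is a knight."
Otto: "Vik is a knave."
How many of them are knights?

2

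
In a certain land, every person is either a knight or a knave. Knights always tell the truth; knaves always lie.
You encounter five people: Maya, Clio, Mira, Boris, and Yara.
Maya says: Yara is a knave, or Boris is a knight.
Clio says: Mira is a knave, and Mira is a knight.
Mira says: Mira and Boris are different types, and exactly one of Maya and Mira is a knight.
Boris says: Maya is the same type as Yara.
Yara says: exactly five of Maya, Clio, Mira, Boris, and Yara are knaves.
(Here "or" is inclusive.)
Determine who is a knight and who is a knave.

Maya is a knight, so "Yara is a knave, or Boris is a knight" must be true — and it is.
Clio is a knave; "Mira is a knave, and Mira is a knight" is false, as required.
Mira (knave): "Mira and Boris are different types, and exactly one of Maya and Mira is a knight" — false. ✓
Boris is a knave, so "Maya is the same type as Yara" must be false — and it is.
As a knave, Yara's statement "exactly five of Maya, Clio, Mira, Boris, and Yara are knaves" should be false; it is.

Maya is a knight, Clio is a knave, Mira is a knave, Boris is a knave, and Yara is a knave.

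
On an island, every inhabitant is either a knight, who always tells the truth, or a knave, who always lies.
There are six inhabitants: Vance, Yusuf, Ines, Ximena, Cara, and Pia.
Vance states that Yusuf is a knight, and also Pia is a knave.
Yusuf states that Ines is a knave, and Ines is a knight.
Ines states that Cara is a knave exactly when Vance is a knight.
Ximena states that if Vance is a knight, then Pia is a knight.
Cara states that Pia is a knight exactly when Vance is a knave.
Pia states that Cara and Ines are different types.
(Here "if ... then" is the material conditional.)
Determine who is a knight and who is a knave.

Since Vance is a knave, "Yusuf is a knight, and also Pia is a knave" needs to be false, which holds.
Since Yusuf is a knave, "Ines is a knave, and Ines is a knight" needs to be false, which holds.
Ines is a knave, so "Cara is a knave exactly when Vance is a knight" must be false — and it is.
Ximena is a knight, so "if Vance is a knight, then Pia is a knight" must be true — and it is.
Cara is a knave, and the claim "Pia is a knight exactly when Vance is a knave" is indeed false.
Pia is a knave; "Cara and Ines are different types" is false, as required.

Vance is a knave, Yusuf is a knave, Ines is a knave, Ximena is a knight, Cara is a knave, and Pia is a knave.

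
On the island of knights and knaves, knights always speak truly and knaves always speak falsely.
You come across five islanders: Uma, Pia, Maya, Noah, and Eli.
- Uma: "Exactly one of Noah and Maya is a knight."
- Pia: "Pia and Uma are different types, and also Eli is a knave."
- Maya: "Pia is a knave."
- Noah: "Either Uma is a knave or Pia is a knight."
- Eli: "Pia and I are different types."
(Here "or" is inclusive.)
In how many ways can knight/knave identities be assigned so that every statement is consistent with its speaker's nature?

3

Consistent assignments:
  Uma=knight, Pia=knave, Maya=knight, Noah=knave, Eli=knight
  Uma=knave, Pia=knave, Maya=knight, Noah=knight, Eli=knight
  Uma=knave, Pia=knave, Maya=knight, Noah=knight, Eli=knave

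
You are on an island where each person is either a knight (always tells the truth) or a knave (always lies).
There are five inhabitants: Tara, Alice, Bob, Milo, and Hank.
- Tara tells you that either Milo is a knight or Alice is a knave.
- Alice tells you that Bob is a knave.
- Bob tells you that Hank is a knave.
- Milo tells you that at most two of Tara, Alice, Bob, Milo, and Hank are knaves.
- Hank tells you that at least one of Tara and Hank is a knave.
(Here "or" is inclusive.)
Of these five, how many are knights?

The unique consistent assignment is Tara=knave, Alice=knight, Bob=knave, Milo=knave, Hank=knight.
That has 2 knights.

2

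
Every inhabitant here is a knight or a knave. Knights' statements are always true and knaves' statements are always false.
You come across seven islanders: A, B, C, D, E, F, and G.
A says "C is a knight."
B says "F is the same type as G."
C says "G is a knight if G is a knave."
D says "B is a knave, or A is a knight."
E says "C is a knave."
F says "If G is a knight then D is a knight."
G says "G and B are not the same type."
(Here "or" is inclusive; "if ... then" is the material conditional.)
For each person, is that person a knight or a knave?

Since A is a knave, "C is a knight" needs to be false, which holds.
B is a knave, so "F is the same type as G" must be false — and it is.
C (knave): "G is a knight if G is a knave" — false. ✓
As a knight, D's statement "B is a knave, or A is a knight" should be true; it is.
Since E is a knight, "C is a knave" needs to be true, which holds.
As a knight, F's statement "if G is a knight then D is a knight" should be true; it is.
G is a knave; "G and B are not the same type" is false, as required.

Knights: D, E, and F. Knaves: A, B, C, and G.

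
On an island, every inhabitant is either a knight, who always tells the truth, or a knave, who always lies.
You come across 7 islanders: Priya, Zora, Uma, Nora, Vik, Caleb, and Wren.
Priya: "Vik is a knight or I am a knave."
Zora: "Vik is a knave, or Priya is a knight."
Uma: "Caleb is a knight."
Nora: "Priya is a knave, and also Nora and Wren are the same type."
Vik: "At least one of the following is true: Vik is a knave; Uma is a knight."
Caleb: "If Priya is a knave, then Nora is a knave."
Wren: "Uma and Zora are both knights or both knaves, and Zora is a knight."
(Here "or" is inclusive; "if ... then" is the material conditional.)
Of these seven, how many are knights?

The unique consistent assignment is Priya=knight, Zora=knight, Uma=knight, Nora=knave, Vik=knight, Caleb=knight, Wren=knight.
That has 6 knights.

6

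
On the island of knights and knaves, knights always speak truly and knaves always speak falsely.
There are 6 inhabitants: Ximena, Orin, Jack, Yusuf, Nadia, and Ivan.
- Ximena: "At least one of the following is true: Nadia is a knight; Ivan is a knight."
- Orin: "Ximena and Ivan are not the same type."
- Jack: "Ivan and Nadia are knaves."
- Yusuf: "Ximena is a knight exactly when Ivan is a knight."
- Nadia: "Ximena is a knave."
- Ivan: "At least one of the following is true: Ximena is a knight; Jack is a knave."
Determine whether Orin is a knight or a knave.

Consistent assignments: {Ximena=knight, Orin=knave, Jack=knave, Yusuf=knight, Nadia=knave, Ivan=knight}
In every consistent assignment, Orin is a knave.

Orin is a knave.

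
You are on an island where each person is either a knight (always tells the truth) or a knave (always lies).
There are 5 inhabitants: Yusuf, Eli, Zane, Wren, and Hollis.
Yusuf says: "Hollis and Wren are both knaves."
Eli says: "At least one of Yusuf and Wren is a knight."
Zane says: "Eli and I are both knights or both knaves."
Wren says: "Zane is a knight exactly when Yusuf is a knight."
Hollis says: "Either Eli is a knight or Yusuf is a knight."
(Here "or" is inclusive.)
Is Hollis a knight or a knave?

Consistent assignments: {Yusuf=knave, Eli=knight, Zane=knave, Wren=knight, Hollis=knight}
In every consistent assignment, Hollis is a knight.

Hollis is a knight.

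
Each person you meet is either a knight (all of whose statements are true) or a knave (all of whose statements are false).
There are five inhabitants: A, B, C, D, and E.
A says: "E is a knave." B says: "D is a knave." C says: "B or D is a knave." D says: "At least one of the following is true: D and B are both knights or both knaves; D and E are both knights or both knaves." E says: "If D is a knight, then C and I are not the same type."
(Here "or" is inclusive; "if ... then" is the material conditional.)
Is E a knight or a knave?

Consistent assignments: {A=knave, B=knight, C=knight, D=knave, E=knight}
In every consistent assignment, E is a knight.

E is a knight.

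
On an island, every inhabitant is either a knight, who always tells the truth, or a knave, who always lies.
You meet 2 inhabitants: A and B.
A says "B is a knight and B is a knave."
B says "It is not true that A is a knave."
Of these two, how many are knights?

The unique consistent assignment is A=knave, B=knave.
That has 0 knights.

0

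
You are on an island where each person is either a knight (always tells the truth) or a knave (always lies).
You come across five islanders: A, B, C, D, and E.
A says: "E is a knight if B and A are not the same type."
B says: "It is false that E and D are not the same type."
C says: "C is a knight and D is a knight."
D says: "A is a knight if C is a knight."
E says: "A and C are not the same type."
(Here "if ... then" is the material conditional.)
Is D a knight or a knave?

D is a knight.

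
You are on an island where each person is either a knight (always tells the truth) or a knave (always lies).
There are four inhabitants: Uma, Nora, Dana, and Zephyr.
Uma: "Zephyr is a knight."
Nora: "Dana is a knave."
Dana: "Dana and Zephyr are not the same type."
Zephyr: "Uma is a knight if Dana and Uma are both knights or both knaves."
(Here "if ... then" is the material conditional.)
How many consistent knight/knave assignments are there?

1

Consistent assignments:
  Uma=knave, Nora=knight, Dana=knave, Zephyr=knave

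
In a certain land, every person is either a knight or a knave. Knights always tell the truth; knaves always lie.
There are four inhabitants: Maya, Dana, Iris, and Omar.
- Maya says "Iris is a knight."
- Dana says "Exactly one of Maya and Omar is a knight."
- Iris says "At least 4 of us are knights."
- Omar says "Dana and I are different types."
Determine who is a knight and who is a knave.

Knights: none. Knaves: Maya, Dana, Iris, and Omar.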